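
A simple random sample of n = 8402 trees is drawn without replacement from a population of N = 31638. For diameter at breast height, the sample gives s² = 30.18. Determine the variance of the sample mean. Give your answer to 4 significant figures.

0.002638

Under SRS without replacement, Var(ȳ) = (1 − f)·s²/n with f = n/N = 8402/31638 = 0.26556672.
Var(ȳ) = (1 − 0.26556672)·30.18/8402 = 0.73443328·0.0035920019 = 0.0026380857.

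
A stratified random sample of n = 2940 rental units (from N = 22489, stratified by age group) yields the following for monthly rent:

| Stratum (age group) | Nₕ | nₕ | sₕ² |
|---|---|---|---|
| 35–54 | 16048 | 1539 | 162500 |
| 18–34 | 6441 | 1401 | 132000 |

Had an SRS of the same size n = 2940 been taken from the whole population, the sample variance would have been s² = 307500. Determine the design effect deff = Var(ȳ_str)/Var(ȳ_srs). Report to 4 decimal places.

0.6012

Var(ȳ_str) = Σ Wₕ²(1−fₕ)sₕ²/nₕ with Wₕ = Nₕ/22489:
  35–54: (16048/22489)²·(1−1539/16048)·162500/1539 = 48.610809
  18–34: (6441/22489)²·(1−1401/6441)·132000/1401 = 6.0475483
  → Var(ȳ_str) = 54.658357.
Var(ȳ_srs) = (1 − 2940/22489)·307500/2940 = 90.918485.
deff = 54.658357 / 90.918485 = 0.6012.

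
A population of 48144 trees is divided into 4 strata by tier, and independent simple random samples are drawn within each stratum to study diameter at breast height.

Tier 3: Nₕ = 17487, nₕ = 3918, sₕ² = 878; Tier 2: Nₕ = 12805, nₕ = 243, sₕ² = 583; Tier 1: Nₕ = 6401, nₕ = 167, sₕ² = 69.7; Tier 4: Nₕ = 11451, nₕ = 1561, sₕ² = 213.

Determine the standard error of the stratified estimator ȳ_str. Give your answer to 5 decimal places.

Var(ȳ_str) = Σₕ Wₕ²(1 − fₕ)sₕ²/nₕ with Wₕ = Nₕ/N, N = 48144.
Tier 3: Wₕ = 0.36322283; term = 0.36322283²·(1 − 0.22405215)·878/3918 = 0.022940818.
Tier 2: Wₕ = 0.26597291; term = 0.26597291²·(1 − 0.01897696)·583/243 = 0.1665008.
Tier 1: Wₕ = 0.13295530; term = 0.13295530²·(1 − 0.02608967)·69.7/167 = 0.0071853279.
Tier 4: Wₕ = 0.23784895; term = 0.23784895²·(1 − 0.13631997)·213/1561 = 0.0066670247.
Sum = 0.20329397.
SE = √(0.20329397) = 0.45088.

0.45088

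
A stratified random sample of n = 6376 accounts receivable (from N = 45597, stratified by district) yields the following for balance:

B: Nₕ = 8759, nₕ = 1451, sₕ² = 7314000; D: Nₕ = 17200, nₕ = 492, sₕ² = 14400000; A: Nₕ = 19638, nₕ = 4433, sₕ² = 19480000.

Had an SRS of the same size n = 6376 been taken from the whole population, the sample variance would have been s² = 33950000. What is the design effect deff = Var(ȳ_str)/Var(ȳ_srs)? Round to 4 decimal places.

Var(ȳ_str) = Σ Wₕ²(1−fₕ)sₕ²/nₕ with Wₕ = Nₕ/45597:
  B: (8759/45597)²·(1−1451/8759)·7314000/1451 = 155.19155
  D: (17200/45597)²·(1−492/17200)·14400000/492 = 4045.5518
  A: (19638/45597)²·(1−4433/19638)·19480000/4433 = 631.10608
  → Var(ȳ_str) = 4831.8494.
Var(ȳ_srs) = (1 − 6376/45597)·33950000/6376 = 4580.0884.
deff = 4831.8494 / 4580.0884 = 1.0550.

1.0550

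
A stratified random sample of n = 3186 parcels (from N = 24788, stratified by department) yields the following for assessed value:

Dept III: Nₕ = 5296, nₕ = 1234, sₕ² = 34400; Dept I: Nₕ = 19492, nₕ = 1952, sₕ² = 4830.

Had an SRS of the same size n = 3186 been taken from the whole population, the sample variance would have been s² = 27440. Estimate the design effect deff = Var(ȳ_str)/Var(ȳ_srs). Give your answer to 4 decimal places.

0.3135

Var(ȳ_str) = Σ Wₕ²(1−fₕ)sₕ²/nₕ with Wₕ = Nₕ/24788:
  Dept III: (5296/24788)²·(1−1234/5296)·34400/1234 = 0.97599637
  Dept I: (19492/24788)²·(1−1952/19492)·4830/1952 = 1.3767983
  → Var(ȳ_str) = 2.3527947.
Var(ȳ_srs) = (1 − 3186/24788)·27440/3186 = 7.5056932.
deff = 2.3527947 / 7.5056932 = 0.3135.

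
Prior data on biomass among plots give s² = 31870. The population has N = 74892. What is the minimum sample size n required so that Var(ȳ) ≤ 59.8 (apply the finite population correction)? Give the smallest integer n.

Without fpc, n₀ = s²/D = 31870/59.8 = 532.9431.
With fpc, (1 − n/N)·s²/n ≤ D requires n ≥ n₀/(1 + n₀/N) = 532.9431/(1 + 532.9431/74892) = 529.1774.
Rounding up, n = 530.

530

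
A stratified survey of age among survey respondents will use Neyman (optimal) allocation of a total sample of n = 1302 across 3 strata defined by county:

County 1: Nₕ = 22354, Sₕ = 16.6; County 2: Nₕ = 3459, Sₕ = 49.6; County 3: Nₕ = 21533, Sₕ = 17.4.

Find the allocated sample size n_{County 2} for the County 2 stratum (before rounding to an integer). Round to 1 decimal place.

243.5

Neyman allocation: nₕ = n·NₕSₕ / Σⱼ NⱼSⱼ.
Σ NⱼSⱼ = 22354·16.6 + 3459·49.6 + 21533·17.4 = 917317.
n_{County 2} = 1302·3459·49.6 / 917317 = 243.5.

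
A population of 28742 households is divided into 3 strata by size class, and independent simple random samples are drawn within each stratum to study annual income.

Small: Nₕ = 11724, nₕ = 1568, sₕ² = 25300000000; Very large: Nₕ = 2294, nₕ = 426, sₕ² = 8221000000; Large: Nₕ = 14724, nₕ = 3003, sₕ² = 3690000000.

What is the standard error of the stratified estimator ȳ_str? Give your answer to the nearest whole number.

1638

Var(ȳ_str) = Σₕ Wₕ²(1 − fₕ)sₕ²/nₕ with Wₕ = Nₕ/N, N = 28742.
Small: Wₕ = 0.40790481; term = 0.40790481²·(1 − 0.13374275)·25300000000/1568 = 2.3256213 × 10^6.
Very large: Wₕ = 0.07981351; term = 0.07981351²·(1 − 0.18570183)·8221000000/426 = 100103.98.
Large: Wₕ = 0.51228168; term = 0.51228168²·(1 − 0.20395273)·3690000000/3003 = 256700.99.
Sum = 2.6824263 × 10^6.
SE = √(2.6824263 × 10^6) = 1638.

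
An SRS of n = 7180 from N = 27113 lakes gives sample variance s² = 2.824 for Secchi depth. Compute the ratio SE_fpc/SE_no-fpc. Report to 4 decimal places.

0.8574

f = n/N = 7180/27113 = 0.26481762.
SE_no-fpc = √(s²/n) = 0.019832165; SE_fpc = √((1−f)s²/n) = 0.017004649.
Ratio = √(1−f) = 0.85742777.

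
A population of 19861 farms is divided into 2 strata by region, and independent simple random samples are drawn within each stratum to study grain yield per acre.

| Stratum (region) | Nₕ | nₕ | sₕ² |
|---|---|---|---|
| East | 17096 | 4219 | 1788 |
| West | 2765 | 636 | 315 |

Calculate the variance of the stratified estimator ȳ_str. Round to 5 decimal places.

Var(ȳ_str) = Σₕ Wₕ²(1 − fₕ)sₕ²/nₕ with Wₕ = Nₕ/N, N = 19861.
East: Wₕ = 0.86078244; term = 0.86078244²·(1 − 0.24678287)·1788/4219 = 0.23651842.
West: Wₕ = 0.13921756; term = 0.13921756²·(1 − 0.23001808)·315/636 = 0.0073913201.
Sum = 0.24390974.

0.24391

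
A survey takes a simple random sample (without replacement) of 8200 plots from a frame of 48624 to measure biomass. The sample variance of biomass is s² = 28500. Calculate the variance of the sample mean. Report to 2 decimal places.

Under SRS without replacement, Var(ȳ) = (1 − f)·s²/n with f = n/N = 8200/48624 = 0.16864100.
Var(ȳ) = (1 − 0.16864100)·28500/8200 = 0.83135900·3.4756098 = 2.8894795.

2.89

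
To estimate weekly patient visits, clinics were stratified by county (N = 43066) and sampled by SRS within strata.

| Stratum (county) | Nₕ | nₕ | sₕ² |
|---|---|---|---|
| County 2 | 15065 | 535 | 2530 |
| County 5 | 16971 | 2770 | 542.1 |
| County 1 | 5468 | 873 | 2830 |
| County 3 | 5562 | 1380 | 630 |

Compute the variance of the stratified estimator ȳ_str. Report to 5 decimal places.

Var(ȳ_str) = Σₕ Wₕ²(1 − fₕ)sₕ²/nₕ with Wₕ = Nₕ/N, N = 43066.
County 2: Wₕ = 0.34981192; term = 0.34981192²·(1 − 0.03551278)·2530/535 = 0.55812621.
County 5: Wₕ = 0.39406957; term = 0.39406957²·(1 − 0.16321961)·542.1/2770 = 0.025430619.
County 1: Wₕ = 0.12696791; term = 0.12696791²·(1 − 0.15965618)·2830/873 = 0.04391543.
County 3: Wₕ = 0.12915061; term = 0.12915061²·(1 − 0.24811219)·630/1380 = 0.0057254207.
Sum = 0.63319768.

0.63320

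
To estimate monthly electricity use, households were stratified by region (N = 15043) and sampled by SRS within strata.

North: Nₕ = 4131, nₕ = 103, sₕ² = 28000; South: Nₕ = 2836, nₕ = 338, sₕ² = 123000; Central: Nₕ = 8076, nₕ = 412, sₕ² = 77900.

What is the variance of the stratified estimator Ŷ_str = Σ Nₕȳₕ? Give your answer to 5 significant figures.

1.8804 × 10^10

Var(Ŷ_str) = Σₕ Nₕ²(1 − fₕ)sₕ²/nₕ.
North: 4131²·(1 − 103/4131)·28000/103 = 4.5234049 × 10^9.
South: 2836²·(1 − 338/2836)·123000/338 = 2.5780247 × 10^9.
Central: 8076²·(1 − 412/8076)·77900/412 = 1.1702861 × 10^10.
Sum = 1.8804291 × 10^10.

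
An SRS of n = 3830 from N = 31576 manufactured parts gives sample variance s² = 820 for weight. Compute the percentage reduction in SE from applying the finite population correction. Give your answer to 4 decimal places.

f = n/N = 3830/31576 = 0.12129465.
SE_no-fpc = √(s²/n) = 0.46270857; SE_fpc = √((1−f)s²/n) = 0.4337397.
Ratio = √(1−f) = 0.93739284. Reduction = 100·(1 − 0.93739284) = 6.2607%.

6.2607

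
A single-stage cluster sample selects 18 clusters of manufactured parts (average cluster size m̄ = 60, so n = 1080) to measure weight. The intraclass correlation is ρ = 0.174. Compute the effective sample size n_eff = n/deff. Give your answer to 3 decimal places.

95.864

deff = 1 + (60 − 1)·0.174 = 1 + 10.266 = 11.266.
n_eff = 1080 / 11.266 = 95.864.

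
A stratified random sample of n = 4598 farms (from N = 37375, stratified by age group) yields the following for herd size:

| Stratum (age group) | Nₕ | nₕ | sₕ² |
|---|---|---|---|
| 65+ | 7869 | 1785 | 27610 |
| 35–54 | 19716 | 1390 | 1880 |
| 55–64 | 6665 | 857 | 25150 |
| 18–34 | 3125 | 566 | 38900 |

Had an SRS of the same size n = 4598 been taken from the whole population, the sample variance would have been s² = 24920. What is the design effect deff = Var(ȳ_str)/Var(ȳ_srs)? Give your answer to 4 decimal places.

0.4390

Var(ȳ_str) = Σ Wₕ²(1−fₕ)sₕ²/nₕ with Wₕ = Nₕ/37375:
  65+: (7869/37375)²·(1−1785/7869)·27610/1785 = 0.53012042
  35–54: (19716/37375)²·(1−1390/19716)·1880/1390 = 0.34983813
  55–64: (6665/37375)²·(1−857/6665)·25150/857 = 0.81324523
  18–34: (3125/37375)²·(1−566/3125)·38900/566 = 0.39345138
  → Var(ȳ_str) = 2.0866552.
Var(ȳ_srs) = (1 − 4598/37375)·24920/4598 = 4.7529919.
deff = 2.0866552 / 4.7529919 = 0.4390.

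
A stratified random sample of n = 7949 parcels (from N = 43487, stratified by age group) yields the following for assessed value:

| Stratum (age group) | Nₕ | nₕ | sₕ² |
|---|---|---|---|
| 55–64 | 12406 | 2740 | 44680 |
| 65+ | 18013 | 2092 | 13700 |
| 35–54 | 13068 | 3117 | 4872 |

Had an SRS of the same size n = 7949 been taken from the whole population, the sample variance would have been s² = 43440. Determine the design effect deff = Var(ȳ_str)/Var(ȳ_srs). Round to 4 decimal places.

Var(ȳ_str) = Σ Wₕ²(1−fₕ)sₕ²/nₕ with Wₕ = Nₕ/43487:
  55–64: (12406/43487)²·(1−2740/12406)·44680/2740 = 1.0340041
  65+: (18013/43487)²·(1−2092/18013)·13700/2092 = 0.99310777
  35–54: (13068/43487)²·(1−3117/13068)·4872/3117 = 0.10747994
  → Var(ȳ_str) = 2.1345918.
Var(ȳ_srs) = (1 − 7949/43487)·43440/7949 = 4.4659191.
deff = 2.1345918 / 4.4659191 = 0.4780.

0.4780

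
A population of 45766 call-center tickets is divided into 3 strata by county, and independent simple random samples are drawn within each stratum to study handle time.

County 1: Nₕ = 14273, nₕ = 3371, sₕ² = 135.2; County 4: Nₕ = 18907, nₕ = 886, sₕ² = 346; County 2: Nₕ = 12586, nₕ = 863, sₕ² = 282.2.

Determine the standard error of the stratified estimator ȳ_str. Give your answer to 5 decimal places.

0.29923

Var(ȳ_str) = Σₕ Wₕ²(1 − fₕ)sₕ²/nₕ with Wₕ = Nₕ/N, N = 45766.
County 1: Wₕ = 0.31186907; term = 0.31186907²·(1 − 0.23618020)·135.2/3371 = 0.0029795692.
County 4: Wₕ = 0.41312328; term = 0.41312328²·(1 − 0.04686095)·346/886 = 0.063526946.
County 2: Wₕ = 0.27500765; term = 0.27500765²·(1 − 0.06856825)·282.2/863 = 0.023034925.
Sum = 0.08954144.
SE = √(0.08954144) = 0.29923.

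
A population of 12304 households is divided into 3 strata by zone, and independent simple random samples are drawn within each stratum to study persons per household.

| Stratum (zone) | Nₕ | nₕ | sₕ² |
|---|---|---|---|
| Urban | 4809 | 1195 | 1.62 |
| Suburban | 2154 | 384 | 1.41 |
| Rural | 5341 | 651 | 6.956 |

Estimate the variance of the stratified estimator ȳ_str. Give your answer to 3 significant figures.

0.00202

Var(ȳ_str) = Σₕ Wₕ²(1 − fₕ)sₕ²/nₕ with Wₕ = Nₕ/N, N = 12304.
Urban: Wₕ = 0.39084850; term = 0.39084850²·(1 − 0.24849241)·1.62/1195 = 1.5563146 × 10^-4.
Suburban: Wₕ = 0.17506502; term = 0.17506502²·(1 − 0.17827298)·1.41/384 = 9.2472843 × 10^-5.
Rural: Wₕ = 0.43408648; term = 0.43408648²·(1 − 0.12188729)·6.956/651 = 0.0017679963.
Sum = 0.0020161006.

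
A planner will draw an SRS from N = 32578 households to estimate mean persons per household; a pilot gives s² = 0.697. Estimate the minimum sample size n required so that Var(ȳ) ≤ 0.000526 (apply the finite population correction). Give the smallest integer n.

1274

Without fpc, n₀ = s²/D = 0.697/0.000526 = 1325.0951.
With fpc, (1 − n/N)·s²/n ≤ D requires n ≥ n₀/(1 + n₀/N) = 1325.0951/(1 + 1325.0951/32578) = 1273.3040.
Rounding up, n = 1274.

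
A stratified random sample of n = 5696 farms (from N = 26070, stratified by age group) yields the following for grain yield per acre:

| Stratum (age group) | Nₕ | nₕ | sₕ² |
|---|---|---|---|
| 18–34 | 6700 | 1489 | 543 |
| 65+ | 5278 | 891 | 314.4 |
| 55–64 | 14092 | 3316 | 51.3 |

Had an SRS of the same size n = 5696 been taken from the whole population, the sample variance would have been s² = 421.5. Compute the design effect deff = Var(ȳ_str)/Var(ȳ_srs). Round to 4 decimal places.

0.5916

Var(ȳ_str) = Σ Wₕ²(1−fₕ)sₕ²/nₕ with Wₕ = Nₕ/26070:
  18–34: (6700/26070)²·(1−1489/6700)·543/1489 = 0.018733501
  65+: (5278/26070)²·(1−891/5278)·314.4/891 = 0.012021531
  55–64: (14092/26070)²·(1−3316/14092)·51.3/3316 = 0.0034566149
  → Var(ȳ_str) = 0.034211647.
Var(ȳ_srs) = (1 − 5696/26070)·421.5/5696 = 0.057831289.
deff = 0.034211647 / 0.057831289 = 0.5916.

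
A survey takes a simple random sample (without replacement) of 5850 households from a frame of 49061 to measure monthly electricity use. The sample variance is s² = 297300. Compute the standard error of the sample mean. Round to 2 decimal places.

Under SRS without replacement, Var(ȳ) = (1 − f)·s²/n with f = n/N = 5850/49061 = 0.11923931.
Var(ȳ) = (1 − 0.11923931)·297300/5850 = 0.88076069·50.820513 = 44.76071.
SE(ȳ) = √(44.76071) = 6.69.

6.69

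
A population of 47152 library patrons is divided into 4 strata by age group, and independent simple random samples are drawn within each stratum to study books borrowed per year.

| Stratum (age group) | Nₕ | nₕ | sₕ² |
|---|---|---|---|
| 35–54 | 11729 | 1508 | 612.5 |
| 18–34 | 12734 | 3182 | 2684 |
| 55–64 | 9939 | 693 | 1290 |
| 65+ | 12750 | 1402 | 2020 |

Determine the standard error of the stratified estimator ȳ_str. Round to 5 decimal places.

Var(ȳ_str) = Σₕ Wₕ²(1 − fₕ)sₕ²/nₕ with Wₕ = Nₕ/N, N = 47152.
35–54: Wₕ = 0.24874873; term = 0.24874873²·(1 − 0.12857021)·612.5/1508 = 0.021900745.
18–34: Wₕ = 0.27006278; term = 0.27006278²·(1 − 0.24988221)·2684/3182 = 0.046146765.
55–64: Wₕ = 0.21078639; term = 0.21078639²·(1 − 0.06972532)·1290/693 = 0.076940113.
65+: Wₕ = 0.27040210; term = 0.27040210²·(1 − 0.10996078)·2020/1402 = 0.093763245.
Sum = 0.23875087.
SE = √(0.23875087) = 0.48862.

0.48862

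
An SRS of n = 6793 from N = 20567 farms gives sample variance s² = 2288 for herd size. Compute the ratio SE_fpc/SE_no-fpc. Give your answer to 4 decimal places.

f = n/N = 6793/20567 = 0.33028638.
SE_no-fpc = √(s²/n) = 0.58035964; SE_fpc = √((1−f)s²/n) = 0.4749433.
Ratio = √(1−f) = 0.81836032.

0.8184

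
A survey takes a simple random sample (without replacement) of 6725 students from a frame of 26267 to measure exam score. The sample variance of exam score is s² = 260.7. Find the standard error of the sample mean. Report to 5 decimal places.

Under SRS without replacement, Var(ȳ) = (1 − f)·s²/n with f = n/N = 6725/26267 = 0.25602467.
Var(ȳ) = (1 − 0.25602467)·260.7/6725 = 0.74397533·0.038765799 = 0.028840798.
SE(ȳ) = √(0.028840798) = 0.16983.

0.16983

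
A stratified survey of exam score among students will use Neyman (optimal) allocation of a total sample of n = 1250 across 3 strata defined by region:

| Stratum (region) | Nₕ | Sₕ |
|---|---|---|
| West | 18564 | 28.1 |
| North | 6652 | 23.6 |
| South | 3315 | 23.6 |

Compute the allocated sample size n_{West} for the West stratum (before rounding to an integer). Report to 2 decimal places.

Neyman allocation: nₕ = n·NₕSₕ / Σⱼ NⱼSⱼ.
Σ NⱼSⱼ = 18564·28.1 + 6652·23.6 + 3315·23.6 = 756869.6.
n_{West} = 1250·18564·28.1 / 756869.6 = 861.52.

861.52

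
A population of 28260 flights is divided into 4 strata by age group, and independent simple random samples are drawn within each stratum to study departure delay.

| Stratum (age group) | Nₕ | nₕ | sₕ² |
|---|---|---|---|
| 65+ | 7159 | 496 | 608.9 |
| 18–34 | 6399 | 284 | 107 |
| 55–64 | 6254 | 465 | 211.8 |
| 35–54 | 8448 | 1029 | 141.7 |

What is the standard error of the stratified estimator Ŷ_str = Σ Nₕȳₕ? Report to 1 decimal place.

Var(Ŷ_str) = Σₕ Nₕ²(1 − fₕ)sₕ²/nₕ.
65+: 7159²·(1 − 496/7159)·608.9/496 = 5.8558032 × 10^7.
18–34: 6399²·(1 − 284/6399)·107/284 = 1.4742598 × 10^7.
55–64: 6254²·(1 − 465/6254)·211.8/465 = 1.6490523 × 10^7.
35–54: 8448²·(1 − 1029/8448)·141.7/1029 = 8.6308536 × 10^6.
Sum = 9.8422007 × 10^7.
SE = √(9.8422007 × 10^7) = 9920.8.

9920.8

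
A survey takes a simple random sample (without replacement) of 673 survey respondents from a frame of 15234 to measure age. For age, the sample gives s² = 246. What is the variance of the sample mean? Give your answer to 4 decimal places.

0.3494

Under SRS without replacement, Var(ȳ) = (1 − f)·s²/n with f = n/N = 673/15234 = 0.04417750.
Var(ȳ) = (1 − 0.04417750)·246/673 = 0.95582250·0.36552749 = 0.3493794.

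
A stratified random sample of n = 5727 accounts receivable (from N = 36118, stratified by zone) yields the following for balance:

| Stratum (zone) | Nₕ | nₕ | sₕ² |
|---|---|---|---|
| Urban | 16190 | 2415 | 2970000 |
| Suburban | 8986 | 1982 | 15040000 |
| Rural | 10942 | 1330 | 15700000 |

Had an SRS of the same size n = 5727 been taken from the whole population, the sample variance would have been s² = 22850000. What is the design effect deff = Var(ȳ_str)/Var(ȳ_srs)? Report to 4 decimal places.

0.4552

Var(ȳ_str) = Σ Wₕ²(1−fₕ)sₕ²/nₕ with Wₕ = Nₕ/36118:
  Urban: (16190/36118)²·(1−2415/16190)·2970000/2415 = 210.24728
  Suburban: (8986/36118)²·(1−1982/8986)·15040000/1982 = 366.10811
  Rural: (10942/36118)²·(1−1330/10942)·15700000/1330 = 951.72417
  → Var(ȳ_str) = 1528.0796.
Var(ȳ_srs) = (1 − 5727/36118)·22850000/5727 = 3357.224.
deff = 1528.0796 / 3357.224 = 0.4552.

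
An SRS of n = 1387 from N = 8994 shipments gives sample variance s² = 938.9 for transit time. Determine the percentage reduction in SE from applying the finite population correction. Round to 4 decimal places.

f = n/N = 1387/8994 = 0.15421392.
SE_no-fpc = √(s²/n) = 0.82275672; SE_fpc = √((1−f)s²/n) = 0.75666162.
Ratio = √(1−f) = 0.91966629. Reduction = 100·(1 − 0.91966629) = 8.0334%.

8.0334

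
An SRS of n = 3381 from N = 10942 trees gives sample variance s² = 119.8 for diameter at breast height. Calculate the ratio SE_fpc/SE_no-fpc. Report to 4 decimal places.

f = n/N = 3381/10942 = 0.30899287.
SE_no-fpc = √(s²/n) = 0.18823736; SE_fpc = √((1−f)s²/n) = 0.15647577.
Ratio = √(1−f) = 0.83126839.

0.8313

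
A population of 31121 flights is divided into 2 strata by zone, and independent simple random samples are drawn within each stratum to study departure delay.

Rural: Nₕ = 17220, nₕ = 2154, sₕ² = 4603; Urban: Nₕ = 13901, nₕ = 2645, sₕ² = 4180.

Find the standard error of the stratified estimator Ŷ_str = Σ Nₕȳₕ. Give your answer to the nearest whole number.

28314

Var(Ŷ_str) = Σₕ Nₕ²(1 − fₕ)sₕ²/nₕ.
Rural: 17220²·(1 − 2154/17220)·4603/2154 = 5.5440404 × 10^8.
Urban: 13901²·(1 − 2645/13901)·4180/2645 = 2.472753 × 10^8.
Sum = 8.0167934 × 10^8.
SE = √(8.0167934 × 10^8) = 28314.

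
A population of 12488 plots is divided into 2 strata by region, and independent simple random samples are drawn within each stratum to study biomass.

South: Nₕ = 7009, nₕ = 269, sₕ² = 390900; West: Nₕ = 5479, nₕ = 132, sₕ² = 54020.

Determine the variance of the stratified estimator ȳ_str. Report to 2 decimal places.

Var(ȳ_str) = Σₕ Wₕ²(1 − fₕ)sₕ²/nₕ with Wₕ = Nₕ/N, N = 12488.
South: Wₕ = 0.56125881; term = 0.56125881²·(1 − 0.03837923)·390900/269 = 440.19344.
West: Wₕ = 0.43874119; term = 0.43874119²·(1 − 0.02409199)·54020/132 = 76.878757.
Sum = 517.0722.

517.07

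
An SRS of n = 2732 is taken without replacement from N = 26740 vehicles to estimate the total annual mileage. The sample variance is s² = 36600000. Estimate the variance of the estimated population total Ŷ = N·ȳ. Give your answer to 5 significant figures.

8.6004 × 10^12

Var(Ŷ) = N²·Var(ȳ) = N²·(1 − n/N)·s²/n.
f = 2732/26740 = 0.10216904; Var(ȳ) = 0.89783096·36600000/2732 = 12028.043.
Var(Ŷ) = 26740² · 12028.043 = 8.6003827 × 10^12.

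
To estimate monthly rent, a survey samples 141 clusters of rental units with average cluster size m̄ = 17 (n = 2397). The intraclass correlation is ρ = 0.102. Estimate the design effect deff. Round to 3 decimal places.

deff = 1 + (17 − 1)·0.102 = 1 + 1.632 = 2.632.

2.632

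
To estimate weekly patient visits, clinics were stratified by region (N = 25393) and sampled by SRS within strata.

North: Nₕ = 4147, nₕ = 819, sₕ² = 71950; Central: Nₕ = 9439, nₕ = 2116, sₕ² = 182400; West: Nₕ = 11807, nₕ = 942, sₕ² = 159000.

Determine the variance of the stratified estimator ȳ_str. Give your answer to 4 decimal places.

44.7014

Var(ȳ_str) = Σₕ Wₕ²(1 − fₕ)sₕ²/nₕ with Wₕ = Nₕ/N, N = 25393.
North: Wₕ = 0.16331272; term = 0.16331272²·(1 − 0.19749216)·71950/819 = 1.8803393.
Central: Wₕ = 0.37171661; term = 0.37171661²·(1 − 0.22417629)·182400/2116 = 9.2405148.
West: Wₕ = 0.46497066; term = 0.46497066²·(1 − 0.07978318)·159000/942 = 33.580526.
Sum = 44.70138.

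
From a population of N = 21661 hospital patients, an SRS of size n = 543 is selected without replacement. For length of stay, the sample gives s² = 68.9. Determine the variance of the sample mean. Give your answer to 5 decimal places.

Under SRS without replacement, Var(ȳ) = (1 − f)·s²/n with f = n/N = 543/21661 = 0.02506809.
Var(ȳ) = (1 − 0.02506809)·68.9/543 = 0.97493191·0.12688766 = 0.12370683.

0.12371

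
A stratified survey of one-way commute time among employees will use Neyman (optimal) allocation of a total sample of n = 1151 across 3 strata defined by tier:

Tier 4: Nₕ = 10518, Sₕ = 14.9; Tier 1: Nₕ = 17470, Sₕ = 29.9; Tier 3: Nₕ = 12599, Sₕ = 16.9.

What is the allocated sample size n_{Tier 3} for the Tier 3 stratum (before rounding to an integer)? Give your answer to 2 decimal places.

274.75

Neyman allocation: nₕ = n·NₕSₕ / Σⱼ NⱼSⱼ.
Σ NⱼSⱼ = 10518·14.9 + 17470·29.9 + 12599·16.9 = 891994.3.
n_{Tier 3} = 1151·12599·16.9 / 891994.3 = 274.75.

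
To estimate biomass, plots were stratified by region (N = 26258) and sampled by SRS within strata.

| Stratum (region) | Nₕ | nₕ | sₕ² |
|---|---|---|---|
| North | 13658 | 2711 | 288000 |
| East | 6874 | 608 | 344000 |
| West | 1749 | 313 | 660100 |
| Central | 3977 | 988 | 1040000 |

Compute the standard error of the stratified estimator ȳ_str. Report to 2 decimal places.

Var(ȳ_str) = Σₕ Wₕ²(1 − fₕ)sₕ²/nₕ with Wₕ = Nₕ/N, N = 26258.
North: Wₕ = 0.52014624; term = 0.52014624²·(1 − 0.19849173)·288000/2711 = 23.036787.
East: Wₕ = 0.26178688; term = 0.26178688²·(1 − 0.08844923)·344000/608 = 35.345285.
West: Wₕ = 0.06660827; term = 0.06660827²·(1 − 0.17895941)·660100/313 = 7.6822132.
Central: Wₕ = 0.15145860; term = 0.15145860²·(1 − 0.24842846)·1040000/988 = 18.148244.
Sum = 84.212529.
SE = √(84.212529) = 9.18.

9.18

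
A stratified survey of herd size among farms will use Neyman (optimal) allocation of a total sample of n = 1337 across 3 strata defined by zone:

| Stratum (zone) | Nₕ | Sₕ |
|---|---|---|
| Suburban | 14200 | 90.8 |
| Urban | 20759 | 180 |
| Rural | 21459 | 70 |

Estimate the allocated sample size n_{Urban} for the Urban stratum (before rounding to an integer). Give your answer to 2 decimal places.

Neyman allocation: nₕ = n·NₕSₕ / Σⱼ NⱼSⱼ.
Σ NⱼSⱼ = 14200·90.8 + 20759·180 + 21459·70 = 6.52811 × 10^6.
n_{Urban} = 1337·20759·180 / (6.52811 × 10^6) = 765.28.

765.28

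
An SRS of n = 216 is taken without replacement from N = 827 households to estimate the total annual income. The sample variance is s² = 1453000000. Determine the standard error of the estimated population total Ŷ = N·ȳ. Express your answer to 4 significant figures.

Var(Ŷ) = N²·Var(ȳ) = N²·(1 − n/N)·s²/n.
f = 216/827 = 0.26118501; Var(ȳ) = 0.73881499·1453000000/216 = 4.969899 × 10^6.
Var(Ŷ) = 827² · (4.969899 × 10^6) = 3.3990581 × 10^12.
SE(Ŷ) = √(3.3990581 × 10^12) = 1.844 × 10^6.

1.844 × 10^6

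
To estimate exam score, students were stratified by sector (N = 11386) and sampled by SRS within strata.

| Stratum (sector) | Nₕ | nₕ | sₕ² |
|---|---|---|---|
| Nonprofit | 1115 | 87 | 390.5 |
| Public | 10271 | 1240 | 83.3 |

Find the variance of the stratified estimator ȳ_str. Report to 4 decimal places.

Var(ȳ_str) = Σₕ Wₕ²(1 − fₕ)sₕ²/nₕ with Wₕ = Nₕ/N, N = 11386.
Nonprofit: Wₕ = 0.09792728; term = 0.09792728²·(1 − 0.07802691)·390.5/87 = 0.039685094.
Public: Wₕ = 0.90207272; term = 0.90207272²·(1 − 0.12072826)·83.3/1240 = 0.048065064.
Sum = 0.087750158.

0.0878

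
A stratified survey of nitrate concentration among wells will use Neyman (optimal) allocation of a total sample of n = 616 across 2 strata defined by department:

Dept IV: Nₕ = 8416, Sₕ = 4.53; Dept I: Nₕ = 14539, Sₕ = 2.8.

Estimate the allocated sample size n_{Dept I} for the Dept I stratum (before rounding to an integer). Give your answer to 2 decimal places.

Neyman allocation: nₕ = n·NₕSₕ / Σⱼ NⱼSⱼ.
Σ NⱼSⱼ = 8416·4.53 + 14539·2.8 = 78833.68.
n_{Dept I} = 616·14539·2.8 / 78833.68 = 318.10.

318.10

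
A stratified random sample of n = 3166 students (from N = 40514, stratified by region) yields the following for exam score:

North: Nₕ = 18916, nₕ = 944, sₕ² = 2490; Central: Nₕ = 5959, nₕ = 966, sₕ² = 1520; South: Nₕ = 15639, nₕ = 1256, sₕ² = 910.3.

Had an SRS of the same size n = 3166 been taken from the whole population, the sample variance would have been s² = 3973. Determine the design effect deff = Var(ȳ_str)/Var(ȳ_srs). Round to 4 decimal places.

Var(ȳ_str) = Σ Wₕ²(1−fₕ)sₕ²/nₕ with Wₕ = Nₕ/40514:
  North: (18916/40514)²·(1−944/18916)·2490/944 = 0.54631462
  Central: (5959/40514)²·(1−966/5959)·1520/966 = 0.028522735
  South: (15639/40514)²·(1−1256/15639)·910.3/1256 = 0.099321465
  → Var(ȳ_str) = 0.67415882.
Var(ȳ_srs) = (1 − 3166/40514)·3973/3166 = 1.1568309.
deff = 0.67415882 / 1.1568309 = 0.5828.

0.5828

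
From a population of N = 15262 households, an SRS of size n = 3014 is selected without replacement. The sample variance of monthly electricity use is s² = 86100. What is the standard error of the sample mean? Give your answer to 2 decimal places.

4.79

Under SRS without replacement, Var(ȳ) = (1 − f)·s²/n with f = n/N = 3014/15262 = 0.19748395.
Var(ȳ) = (1 − 0.19748395)·86100/3014 = 0.80251605·28.566689 = 22.925226.
SE(ȳ) = √(22.925226) = 4.79.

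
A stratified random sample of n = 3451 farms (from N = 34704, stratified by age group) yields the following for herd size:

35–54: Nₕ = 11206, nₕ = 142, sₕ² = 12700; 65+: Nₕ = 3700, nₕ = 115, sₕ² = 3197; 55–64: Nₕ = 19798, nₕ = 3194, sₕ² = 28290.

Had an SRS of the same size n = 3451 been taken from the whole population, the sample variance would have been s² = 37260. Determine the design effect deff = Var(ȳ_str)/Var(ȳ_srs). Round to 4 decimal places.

1.2270

Var(ȳ_str) = Σ Wₕ²(1−fₕ)sₕ²/nₕ with Wₕ = Nₕ/34704:
  35–54: (11206/34704)²·(1−142/11206)·12700/142 = 9.2070201
  65+: (3700/34704)²·(1−115/3700)·3197/115 = 0.30617985
  55–64: (19798/34704)²·(1−3194/19798)·28290/3194 = 2.4175363
  → Var(ȳ_str) = 11.930736.
Var(ȳ_srs) = (1 − 3451/34704)·37260/3451 = 9.723219.
deff = 11.930736 / 9.723219 = 1.2270.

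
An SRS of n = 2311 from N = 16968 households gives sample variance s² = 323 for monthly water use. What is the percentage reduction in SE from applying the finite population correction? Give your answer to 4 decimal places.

f = n/N = 2311/16968 = 0.13619755.
SE_no-fpc = √(s²/n) = 0.37385336; SE_fpc = √((1−f)s²/n) = 0.34746295.
Ratio = √(1−f) = 0.92940973. Reduction = 100·(1 − 0.92940973) = 7.0590%.

7.0590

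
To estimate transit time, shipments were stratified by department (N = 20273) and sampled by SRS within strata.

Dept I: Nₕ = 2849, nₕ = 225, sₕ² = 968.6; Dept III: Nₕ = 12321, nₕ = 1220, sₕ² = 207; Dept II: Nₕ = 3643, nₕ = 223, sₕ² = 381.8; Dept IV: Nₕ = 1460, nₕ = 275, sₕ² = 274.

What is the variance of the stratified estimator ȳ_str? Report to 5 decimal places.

0.19086

Var(ȳ_str) = Σₕ Wₕ²(1 − fₕ)sₕ²/nₕ with Wₕ = Nₕ/N, N = 20273.
Dept I: Wₕ = 0.14053174; term = 0.14053174²·(1 − 0.07897508)·968.6/225 = 0.078303682.
Dept III: Wₕ = 0.60775416; term = 0.60775416²·(1 − 0.09901794)·207/1220 = 0.056465416.
Dept II: Wₕ = 0.17969713; term = 0.17969713²·(1 − 0.06121329)·381.8/223 = 0.051901546.
Dept IV: Wₕ = 0.07201697; term = 0.07201697²·(1 − 0.18835616)·274/275 = 0.0041942376.
Sum = 0.19086488.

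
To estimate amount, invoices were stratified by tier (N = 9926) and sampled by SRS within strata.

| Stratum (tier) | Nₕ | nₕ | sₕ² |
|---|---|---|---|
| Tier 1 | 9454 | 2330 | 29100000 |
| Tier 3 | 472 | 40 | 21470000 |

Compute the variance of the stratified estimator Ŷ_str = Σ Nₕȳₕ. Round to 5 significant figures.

Var(Ŷ_str) = Σₕ Nₕ²(1 − fₕ)sₕ²/nₕ.
Tier 1: 9454²·(1 − 2330/9454)·29100000/2330 = 8.4115606 × 10^11.
Tier 3: 472²·(1 − 40/472)·21470000/40 = 1.0944547 × 10^11.
Sum = 9.5060153 × 10^11.

9.5060 × 10^11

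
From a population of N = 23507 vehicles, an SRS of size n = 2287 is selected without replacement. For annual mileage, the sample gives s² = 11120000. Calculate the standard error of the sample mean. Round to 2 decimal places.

66.25

Under SRS without replacement, Var(ȳ) = (1 − f)·s²/n with f = n/N = 2287/23507 = 0.09729017.
Var(ȳ) = (1 − 0.09729017)·11120000/2287 = 0.90270983·4862.265 = 4389.2144.
SE(ȳ) = √(4389.2144) = 66.25.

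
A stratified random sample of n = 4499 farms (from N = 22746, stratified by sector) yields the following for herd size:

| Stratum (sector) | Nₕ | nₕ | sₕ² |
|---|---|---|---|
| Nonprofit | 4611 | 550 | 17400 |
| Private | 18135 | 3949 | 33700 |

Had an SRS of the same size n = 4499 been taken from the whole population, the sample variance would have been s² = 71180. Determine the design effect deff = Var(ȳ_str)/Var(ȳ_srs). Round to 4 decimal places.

0.4245

Var(ȳ_str) = Σ Wₕ²(1−fₕ)sₕ²/nₕ with Wₕ = Nₕ/22746:
  Nonprofit: (4611/22746)²·(1−550/4611)·17400/550 = 1.1449977
  Private: (18135/22746)²·(1−3949/18135)·33700/3949 = 4.2433633
  → Var(ȳ_str) = 5.388361.
Var(ȳ_srs) = (1 − 4499/22746)·71180/4499 = 12.691952.
deff = 5.388361 / 12.691952 = 0.4245.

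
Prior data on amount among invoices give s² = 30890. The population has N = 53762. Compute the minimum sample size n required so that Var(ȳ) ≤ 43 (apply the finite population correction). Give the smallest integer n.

709

Without fpc, n₀ = s²/D = 30890/43 = 718.3721.
With fpc, (1 − n/N)·s²/n ≤ D requires n ≥ n₀/(1 + n₀/N) = 718.3721/(1 + 718.3721/53762) = 708.8997.
Rounding up, n = 709.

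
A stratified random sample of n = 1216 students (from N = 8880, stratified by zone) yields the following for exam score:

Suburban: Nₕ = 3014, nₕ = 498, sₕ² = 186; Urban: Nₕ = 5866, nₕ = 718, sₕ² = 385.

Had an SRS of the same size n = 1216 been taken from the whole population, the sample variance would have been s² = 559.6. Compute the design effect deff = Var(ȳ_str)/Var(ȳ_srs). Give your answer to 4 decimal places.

0.6074

Var(ȳ_str) = Σ Wₕ²(1−fₕ)sₕ²/nₕ with Wₕ = Nₕ/8880:
  Suburban: (3014/8880)²·(1−498/3014)·186/498 = 0.035917951
  Urban: (5866/8880)²·(1−718/5866)·385/718 = 0.20534822
  → Var(ȳ_str) = 0.24126617.
Var(ȳ_srs) = (1 − 1216/8880)·559.6/1216 = 0.39717935.
deff = 0.24126617 / 0.39717935 = 0.6074.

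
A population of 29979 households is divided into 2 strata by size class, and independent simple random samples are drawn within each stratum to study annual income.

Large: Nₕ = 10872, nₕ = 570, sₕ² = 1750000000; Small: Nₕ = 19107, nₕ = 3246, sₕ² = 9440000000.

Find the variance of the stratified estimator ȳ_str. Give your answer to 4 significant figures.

Var(ȳ_str) = Σₕ Wₕ²(1 − fₕ)sₕ²/nₕ with Wₕ = Nₕ/N, N = 29979.
Large: Wₕ = 0.36265386; term = 0.36265386²·(1 − 0.05242826)·1750000000/570 = 382613.16.
Small: Wₕ = 0.63734614; term = 0.63734614²·(1 − 0.16988538)·9440000000/3246 = 980646.
Sum = 1.3632592 × 10^6.

1.363 × 10^6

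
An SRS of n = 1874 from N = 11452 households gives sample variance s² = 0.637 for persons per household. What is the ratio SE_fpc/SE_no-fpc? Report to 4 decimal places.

f = n/N = 1874/11452 = 0.16363954.
SE_no-fpc = √(s²/n) = 0.018436774; SE_fpc = √((1−f)s²/n) = 0.016860936.
Ratio = √(1−f) = 0.91452745.

0.9145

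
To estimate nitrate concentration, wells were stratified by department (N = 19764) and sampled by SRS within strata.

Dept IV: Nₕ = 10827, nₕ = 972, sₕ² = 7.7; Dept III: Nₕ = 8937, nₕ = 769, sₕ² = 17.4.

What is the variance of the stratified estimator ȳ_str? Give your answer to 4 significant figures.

0.006392

Var(ȳ_str) = Σₕ Wₕ²(1 − fₕ)sₕ²/nₕ with Wₕ = Nₕ/N, N = 19764.
Dept IV: Wₕ = 0.54781421; term = 0.54781421²·(1 − 0.08977556)·7.7/972 = 0.0021639117.
Dept III: Wₕ = 0.45218579; term = 0.45218579²·(1 − 0.08604677)·17.4/769 = 0.0042284452.
Sum = 0.0063923569.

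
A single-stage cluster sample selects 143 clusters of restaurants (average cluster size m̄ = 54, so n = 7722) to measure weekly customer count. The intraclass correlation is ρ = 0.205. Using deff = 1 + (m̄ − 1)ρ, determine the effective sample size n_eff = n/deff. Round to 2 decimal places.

650.82

deff = 1 + (54 − 1)·0.205 = 1 + 10.865 = 11.865.
n_eff = 7722 / 11.865 = 650.82.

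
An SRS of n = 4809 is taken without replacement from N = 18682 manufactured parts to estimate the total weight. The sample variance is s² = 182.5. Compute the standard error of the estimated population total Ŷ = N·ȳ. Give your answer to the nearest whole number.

Var(Ŷ) = N²·Var(ȳ) = N²·(1 − n/N)·s²/n.
f = 4809/18682 = 0.25741355; Var(ȳ) = 0.74258645·182.5/4809 = 0.028180916.
Var(Ŷ) = 18682² · 0.028180916 = 9.8356223 × 10^6.
SE(Ŷ) = √(9.8356223 × 10^6) = 3136.

3136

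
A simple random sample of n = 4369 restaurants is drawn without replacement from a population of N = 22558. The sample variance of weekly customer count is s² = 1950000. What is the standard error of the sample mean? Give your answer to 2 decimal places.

Under SRS without replacement, Var(ȳ) = (1 − f)·s²/n with f = n/N = 4369/22558 = 0.19367852.
Var(ȳ) = (1 − 0.19367852)·1950000/4369 = 0.80632148·446.32639 = 359.88256.
SE(ȳ) = √(359.88256) = 18.97.

18.97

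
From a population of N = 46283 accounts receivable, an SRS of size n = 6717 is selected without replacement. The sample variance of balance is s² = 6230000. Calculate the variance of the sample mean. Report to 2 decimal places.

792.89

Under SRS without replacement, Var(ȳ) = (1 − f)·s²/n with f = n/N = 6717/46283 = 0.14512888.
Var(ȳ) = (1 − 0.14512888)·6230000/6717 = 0.85487112·927.49739 = 792.89074.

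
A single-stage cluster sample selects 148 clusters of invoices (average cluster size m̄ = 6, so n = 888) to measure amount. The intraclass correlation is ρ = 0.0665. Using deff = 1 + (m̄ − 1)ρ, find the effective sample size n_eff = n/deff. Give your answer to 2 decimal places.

666.42

deff = 1 + (6 − 1)·0.0665 = 1 + 0.3325 = 1.3325.
n_eff = 888 / 1.3325 = 666.42.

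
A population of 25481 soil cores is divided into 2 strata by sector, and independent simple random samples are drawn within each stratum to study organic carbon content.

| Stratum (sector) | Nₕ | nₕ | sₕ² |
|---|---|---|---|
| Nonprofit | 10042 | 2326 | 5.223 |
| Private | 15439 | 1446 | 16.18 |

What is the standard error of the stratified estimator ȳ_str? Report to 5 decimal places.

Var(ȳ_str) = Σₕ Wₕ²(1 − fₕ)sₕ²/nₕ with Wₕ = Nₕ/N, N = 25481.
Nonprofit: Wₕ = 0.39409756; term = 0.39409756²·(1 − 0.23162717)·5.223/2326 = 2.6797225 × 10^-4.
Private: Wₕ = 0.60590244; term = 0.60590244²·(1 − 0.09365892)·16.18/1446 = 0.0037231222.
Sum = 0.0039910945.
SE = √(0.0039910945) = 0.06318.

0.06318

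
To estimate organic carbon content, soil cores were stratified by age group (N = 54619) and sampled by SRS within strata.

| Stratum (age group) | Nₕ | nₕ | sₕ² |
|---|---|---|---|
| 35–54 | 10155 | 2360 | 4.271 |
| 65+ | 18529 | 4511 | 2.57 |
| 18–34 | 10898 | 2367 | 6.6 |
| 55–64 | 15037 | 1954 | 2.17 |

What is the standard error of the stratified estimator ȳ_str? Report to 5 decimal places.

0.01605

Var(ȳ_str) = Σₕ Wₕ²(1 − fₕ)sₕ²/nₕ with Wₕ = Nₕ/N, N = 54619.
35–54: Wₕ = 0.18592431; term = 0.18592431²·(1 − 0.23239783)·4.271/2360 = 4.8020439 × 10^-5.
65+: Wₕ = 0.33924092; term = 0.33924092²·(1 − 0.24345620)·2.57/4511 = 4.9603331 × 10^-5.
18–34: Wₕ = 0.19952764; term = 0.19952764²·(1 − 0.21719582)·6.6/2367 = 8.689703 × 10^-5.
55–64: Wₕ = 0.27530713; term = 0.27530713²·(1 − 0.12994613)·2.17/1954 = 7.3234585 × 10^-5.
Sum = 2.5775539 × 10^-4.
SE = √(2.5775539 × 10^-4) = 0.01605.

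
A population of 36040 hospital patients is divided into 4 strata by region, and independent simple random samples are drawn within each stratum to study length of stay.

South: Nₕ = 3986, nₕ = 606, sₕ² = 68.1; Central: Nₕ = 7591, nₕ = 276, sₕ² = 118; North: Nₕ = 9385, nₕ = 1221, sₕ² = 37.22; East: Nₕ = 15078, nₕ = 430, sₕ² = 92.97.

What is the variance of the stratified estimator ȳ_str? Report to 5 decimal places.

0.05801

Var(ȳ_str) = Σₕ Wₕ²(1 − fₕ)sₕ²/nₕ with Wₕ = Nₕ/N, N = 36040.
South: Wₕ = 0.11059933; term = 0.11059933²·(1 − 0.15203211)·68.1/606 = 0.0011656252.
Central: Wₕ = 0.21062708; term = 0.21062708²·(1 − 0.03635885)·118/276 = 0.018277495.
North: Wₕ = 0.26040511; term = 0.26040511²·(1 − 0.13010123)·37.22/1221 = 0.0017981603.
East: Wₕ = 0.41836848; term = 0.41836848²·(1 − 0.02851837)·92.97/430 = 0.036764349.
Sum = 0.05800563.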